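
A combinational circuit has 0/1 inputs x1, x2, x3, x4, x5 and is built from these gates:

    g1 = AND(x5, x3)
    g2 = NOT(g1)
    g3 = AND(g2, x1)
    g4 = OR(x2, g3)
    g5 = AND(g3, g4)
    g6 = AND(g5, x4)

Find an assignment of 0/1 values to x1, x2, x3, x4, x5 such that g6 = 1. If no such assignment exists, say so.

Check with x1=1, x2=0, x3=0, x4=1, x5=0:
g1 = AND(x5, x3) = AND(0, 0) = 0
g2 = NOT(g1) = NOT 0 = 1
g3 = AND(g2, x1) = AND(1, 1) = 1
g4 = OR(x2, g3) = OR(0, 1) = 1
g5 = AND(g3, g4) = AND(1, 1) = 1
g6 = AND(g5, x4) = AND(1, 1) = 1
So g6 = 1 as required.

x1=1, x2=0, x3=0, x4=1, x5=0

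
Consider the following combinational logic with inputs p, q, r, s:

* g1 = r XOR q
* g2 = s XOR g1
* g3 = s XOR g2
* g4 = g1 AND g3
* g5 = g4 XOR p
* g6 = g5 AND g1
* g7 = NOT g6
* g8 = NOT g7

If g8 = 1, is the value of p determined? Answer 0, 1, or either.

g8 = NOT g7 must be 1, so g7 = 0.
g7 = NOT g6 must be 0, so g6 = 1.
Every assignment with g8 = 1 has p = 0; there are 4 such assignment(s).
  p=0, q=0, r=1, s=0
  p=0, q=0, r=1, s=1
  p=0, q=1, r=0, s=0
  p=0, q=1, r=0, s=1

0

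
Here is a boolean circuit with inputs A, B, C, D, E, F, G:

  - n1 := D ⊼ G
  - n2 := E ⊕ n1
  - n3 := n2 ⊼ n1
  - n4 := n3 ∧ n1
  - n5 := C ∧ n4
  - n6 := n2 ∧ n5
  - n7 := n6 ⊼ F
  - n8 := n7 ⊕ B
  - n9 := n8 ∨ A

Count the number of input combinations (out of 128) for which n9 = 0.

32

n9 = n8 ∨ A must be 0, so both n8 = 0 and A = 0.
n8 = n7 ⊕ B must be 0, so n7 and B are equal.
Enumerating the 128 input combinations, 32 give n9 = 0 and 96 give n9 = 1.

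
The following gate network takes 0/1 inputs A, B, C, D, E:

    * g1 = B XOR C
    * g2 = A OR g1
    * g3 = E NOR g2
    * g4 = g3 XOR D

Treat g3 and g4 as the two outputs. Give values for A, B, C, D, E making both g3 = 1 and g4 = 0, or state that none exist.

A=0, B=1, C=1, D=1, E=0

Check with A=0, B=1, C=1, D=1, E=0:
g1 = B XOR C = 1 XOR 1 = 0
g2 = A OR g1 = 0 OR 0 = 0
g3 = E NOR g2 = 0 NOR 0 = 1
g4 = g3 XOR D = 1 XOR 1 = 0
So g3 = 1 and g4 = 0.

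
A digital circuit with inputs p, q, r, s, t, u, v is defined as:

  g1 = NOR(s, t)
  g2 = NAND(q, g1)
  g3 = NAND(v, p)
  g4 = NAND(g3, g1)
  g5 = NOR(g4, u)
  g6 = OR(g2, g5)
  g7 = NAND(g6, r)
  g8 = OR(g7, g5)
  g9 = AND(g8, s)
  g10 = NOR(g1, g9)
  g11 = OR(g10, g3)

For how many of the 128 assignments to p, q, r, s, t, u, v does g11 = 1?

112

g11 = OR(g10, g3) must be 1, so at least one of g10, g3 is 1.
Enumerating the 128 input combinations, 112 give g11 = 1 and 16 give g11 = 0.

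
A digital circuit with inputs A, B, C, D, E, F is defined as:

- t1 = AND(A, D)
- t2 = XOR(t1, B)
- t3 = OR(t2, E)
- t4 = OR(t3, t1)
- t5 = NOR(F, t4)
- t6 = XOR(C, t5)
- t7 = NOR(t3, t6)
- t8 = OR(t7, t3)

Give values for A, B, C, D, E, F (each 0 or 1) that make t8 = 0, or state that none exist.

A=0 B=0 C=1 D=0 E=0 F=1

Check with A=0 B=0 C=1 D=0 E=0 F=1:
t1 = AND(A, D) = AND(0, 0) = 0
t2 = XOR(t1, B) = XOR(0, 0) = 0
t3 = OR(t2, E) = OR(0, 0) = 0
t4 = OR(t3, t1) = OR(0, 0) = 0
t5 = NOR(F, t4) = NOR(1, 0) = 0
t6 = XOR(C, t5) = XOR(1, 0) = 1
t7 = NOR(t3, t6) = NOR(0, 1) = 0
t8 = OR(t7, t3) = OR(0, 0) = 0
So t8 = 0 as required.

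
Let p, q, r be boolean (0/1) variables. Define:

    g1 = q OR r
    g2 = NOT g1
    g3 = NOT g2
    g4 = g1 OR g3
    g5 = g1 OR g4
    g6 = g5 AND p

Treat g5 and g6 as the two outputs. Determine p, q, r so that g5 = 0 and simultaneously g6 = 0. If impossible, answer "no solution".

p=0 q=0 r=0

Check with p=0 q=0 r=0:
g1 = q OR r = 0 OR 0 = 0
g2 = NOT g1 = NOT 0 = 1
g3 = NOT g2 = NOT 1 = 0
g4 = g1 OR g3 = 0 OR 0 = 0
g5 = g1 OR g4 = 0 OR 0 = 0
g6 = g5 AND p = 0 AND 0 = 0
So g5 = 0 and g6 = 0.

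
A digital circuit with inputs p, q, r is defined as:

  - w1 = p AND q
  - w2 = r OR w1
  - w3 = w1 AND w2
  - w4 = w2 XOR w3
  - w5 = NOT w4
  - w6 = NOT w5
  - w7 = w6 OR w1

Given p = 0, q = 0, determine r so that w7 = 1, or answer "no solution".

w7 = w6 OR w1 must be 1, so at least one of w6, w1 is 1.
Check with p = 0, q = 0 and r=1:
w1 = p AND q = 0 AND 0 = 0
w2 = r OR w1 = 1 OR 0 = 1
w3 = w1 AND w2 = 0 AND 1 = 0
w4 = w2 XOR w3 = 1 XOR 0 = 1
w5 = NOT w4 = NOT 1 = 0
w6 = NOT w5 = NOT 0 = 1
w7 = w6 OR w1 = 1 OR 0 = 1
So w7 = 1.

r=1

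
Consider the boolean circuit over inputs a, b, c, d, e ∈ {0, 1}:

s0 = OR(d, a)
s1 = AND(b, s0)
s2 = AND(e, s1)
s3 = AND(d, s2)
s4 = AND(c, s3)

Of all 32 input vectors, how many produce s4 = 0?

s4 = AND(c, s3) must be 0, so at least one of c, s3 is 0.
Enumerating the 32 input combinations, 30 give s4 = 0 and 2 give s4 = 1.

30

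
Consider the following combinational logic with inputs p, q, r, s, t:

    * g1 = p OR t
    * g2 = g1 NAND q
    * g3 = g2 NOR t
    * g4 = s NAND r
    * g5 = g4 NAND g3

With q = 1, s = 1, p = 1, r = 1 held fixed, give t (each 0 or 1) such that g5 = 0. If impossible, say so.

With q = 1, s = 1, p = 1, r = 1 fixed, none of the 2 settings of t give g5 = 0.
For example, with t=0:
g1 = p OR t = 1 OR 0 = 1
g2 = g1 NAND q = 1 NAND 1 = 0
g3 = g2 NOR t = 0 NOR 0 = 1
g4 = s NAND r = 1 NAND 1 = 0
g5 = g4 NAND g3 = 0 NAND 1 = 1
giving g5 = 1 ≠ 0.

no solution exists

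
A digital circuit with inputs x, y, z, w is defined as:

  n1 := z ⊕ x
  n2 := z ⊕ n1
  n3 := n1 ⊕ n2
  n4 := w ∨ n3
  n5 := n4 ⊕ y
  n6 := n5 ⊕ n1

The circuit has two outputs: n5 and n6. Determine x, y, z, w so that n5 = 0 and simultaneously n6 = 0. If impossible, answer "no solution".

x=0, y=1, z=0, w=1

Check with x=0, y=1, z=0, w=1:
n1 = z ⊕ x = 0 ⊕ 0 = 0
n2 = z ⊕ n1 = 0 ⊕ 0 = 0
n3 = n1 ⊕ n2 = 0 ⊕ 0 = 0
n4 = w ∨ n3 = 1 ∨ 0 = 1
n5 = n4 ⊕ y = 1 ⊕ 1 = 0
n6 = n5 ⊕ n1 = 0 ⊕ 0 = 0
So n5 = 0 and n6 = 0.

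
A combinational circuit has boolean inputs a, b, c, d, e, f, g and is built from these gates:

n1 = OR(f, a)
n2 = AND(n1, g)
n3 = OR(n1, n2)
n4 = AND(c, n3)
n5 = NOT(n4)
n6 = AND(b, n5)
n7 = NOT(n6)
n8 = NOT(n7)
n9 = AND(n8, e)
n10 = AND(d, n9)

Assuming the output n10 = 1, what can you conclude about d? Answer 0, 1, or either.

1

n10 = AND(d, n9) must be 1, so both d = 1 and n9 = 1.
n9 = AND(n8, e) must be 1, so both n8 = 1 and e = 1.
Every assignment with n10 = 1 has d = 1; there are 10 such assignment(s).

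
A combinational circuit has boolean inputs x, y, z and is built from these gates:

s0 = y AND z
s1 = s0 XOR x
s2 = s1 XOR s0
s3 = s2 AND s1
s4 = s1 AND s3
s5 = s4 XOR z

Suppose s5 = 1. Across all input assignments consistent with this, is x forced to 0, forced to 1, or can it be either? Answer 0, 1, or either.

either

Both values of x occur among assignments with s5 = 1:
  x=0: x=0, y=0, z=1
  x=1: x=1, y=0, z=0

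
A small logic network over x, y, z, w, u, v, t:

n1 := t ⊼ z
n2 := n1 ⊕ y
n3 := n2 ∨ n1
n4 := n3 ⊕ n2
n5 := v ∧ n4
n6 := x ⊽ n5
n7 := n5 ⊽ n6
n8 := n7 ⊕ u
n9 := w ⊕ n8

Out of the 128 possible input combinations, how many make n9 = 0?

n9 = w ⊕ n8 must be 0, so w and n8 are equal.
Enumerating the 128 input combinations, 64 give n9 = 0 and 64 give n9 = 1.

64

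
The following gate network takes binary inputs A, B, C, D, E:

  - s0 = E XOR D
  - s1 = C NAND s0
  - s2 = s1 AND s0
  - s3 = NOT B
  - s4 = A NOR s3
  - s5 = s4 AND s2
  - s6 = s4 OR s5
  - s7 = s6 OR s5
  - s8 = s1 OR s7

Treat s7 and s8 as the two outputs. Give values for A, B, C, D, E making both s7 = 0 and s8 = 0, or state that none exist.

A=1, B=1, C=1, D=1, E=0

Check with A=1, B=1, C=1, D=1, E=0:
s0 = E XOR D = 0 XOR 1 = 1
s1 = C NAND s0 = 1 NAND 1 = 0
s2 = s1 AND s0 = 0 AND 1 = 0
s3 = NOT B = NOT 1 = 0
s4 = A NOR s3 = 1 NOR 0 = 0
s5 = s4 AND s2 = 0 AND 0 = 0
s6 = s4 OR s5 = 0 OR 0 = 0
s7 = s6 OR s5 = 0 OR 0 = 0
s8 = s1 OR s7 = 0 OR 0 = 0
So s7 = 0 and s8 = 0.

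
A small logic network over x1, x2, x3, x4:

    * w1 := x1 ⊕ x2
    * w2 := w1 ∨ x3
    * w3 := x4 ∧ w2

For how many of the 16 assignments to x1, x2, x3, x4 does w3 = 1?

w3 = x4 ∧ w2 must be 1, so both x4 = 1 and w2 = 1.
w2 = w1 ∨ x3 must be 1, so at least one of w1, x3 is 1.
Satisfying assignments:
  x1=0, x2=0, x3=1, x4=1
  x1=0, x2=1, x3=0, x4=1
  x1=0, x2=1, x3=1, x4=1
  x1=1, x2=0, x3=0, x4=1
  x1=1, x2=0, x3=1, x4=1
  x1=1, x2=1, x3=1, x4=1

6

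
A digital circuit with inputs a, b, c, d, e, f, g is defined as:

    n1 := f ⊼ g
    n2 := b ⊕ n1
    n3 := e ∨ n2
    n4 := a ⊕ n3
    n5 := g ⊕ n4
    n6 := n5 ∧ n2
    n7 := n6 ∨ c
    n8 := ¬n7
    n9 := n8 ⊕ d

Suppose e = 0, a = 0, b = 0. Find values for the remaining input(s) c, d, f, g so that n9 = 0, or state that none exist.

c=0, d=0, f=0, g=0

n9 = n8 ⊕ d must be 0, so n8 and d are equal.
Check with e = 0, a = 0, b = 0 and c=0, d=0, f=0, g=0:
n1 = f ⊼ g = 0 ⊼ 0 = 1
n2 = b ⊕ n1 = 0 ⊕ 1 = 1
n3 = e ∨ n2 = 0 ∨ 1 = 1
n4 = a ⊕ n3 = 0 ⊕ 1 = 1
n5 = g ⊕ n4 = 0 ⊕ 1 = 1
n6 = n5 ∧ n2 = 1 ∧ 1 = 1
n7 = n6 ∨ c = 1 ∨ 0 = 1
n8 = ¬n7 = ¬1 = 0
n9 = n8 ⊕ d = 0 ⊕ 0 = 0
So n9 = 0.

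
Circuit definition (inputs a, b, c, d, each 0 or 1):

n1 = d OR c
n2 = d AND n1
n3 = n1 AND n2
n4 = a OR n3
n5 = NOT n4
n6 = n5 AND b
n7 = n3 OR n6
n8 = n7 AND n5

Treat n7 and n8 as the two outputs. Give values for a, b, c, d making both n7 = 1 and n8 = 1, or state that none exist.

Check with a=0 b=1 c=0 d=0:
n1 = d OR c = 0 OR 0 = 0
n2 = d AND n1 = 0 AND 0 = 0
n3 = n1 AND n2 = 0 AND 0 = 0
n4 = a OR n3 = 0 OR 0 = 0
n5 = NOT n4 = NOT 0 = 1
n6 = n5 AND b = 1 AND 1 = 1
n7 = n3 OR n6 = 0 OR 1 = 1
n8 = n7 AND n5 = 1 AND 1 = 1
So n7 = 1 and n8 = 1.

a=0 b=1 c=0 d=0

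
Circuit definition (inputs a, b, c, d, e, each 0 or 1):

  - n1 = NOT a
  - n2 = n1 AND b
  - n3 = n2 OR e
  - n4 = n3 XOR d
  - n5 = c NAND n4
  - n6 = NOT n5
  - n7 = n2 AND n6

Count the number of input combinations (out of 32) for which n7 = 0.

n7 = n2 AND n6 must be 0, so at least one of n2, n6 is 0.
Enumerating the 32 input combinations, 30 give n7 = 0 and 2 give n7 = 1.

30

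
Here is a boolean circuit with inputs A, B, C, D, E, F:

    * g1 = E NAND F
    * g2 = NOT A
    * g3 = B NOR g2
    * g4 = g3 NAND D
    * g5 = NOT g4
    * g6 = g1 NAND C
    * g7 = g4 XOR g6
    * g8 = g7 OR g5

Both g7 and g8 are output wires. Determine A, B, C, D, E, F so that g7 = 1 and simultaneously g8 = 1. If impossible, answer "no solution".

A=0, B=0, C=1, D=0, E=0, F=1

Check with A=0, B=0, C=1, D=0, E=0, F=1:
g1 = E NAND F = 0 NAND 1 = 1
g2 = NOT A = NOT 0 = 1
g3 = B NOR g2 = 0 NOR 1 = 0
g4 = g3 NAND D = 0 NAND 0 = 1
g5 = NOT g4 = NOT 1 = 0
g6 = g1 NAND C = 1 NAND 1 = 0
g7 = g4 XOR g6 = 1 XOR 0 = 1
g8 = g7 OR g5 = 1 OR 0 = 1
So g7 = 1 and g8 = 1.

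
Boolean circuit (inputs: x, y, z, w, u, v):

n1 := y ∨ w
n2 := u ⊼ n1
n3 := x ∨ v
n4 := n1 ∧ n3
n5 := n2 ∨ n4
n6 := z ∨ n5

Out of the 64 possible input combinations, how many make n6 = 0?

n6 = z ∨ n5 must be 0, so both z = 0 and n5 = 0.
Enumerating the 64 input combinations, 3 give n6 = 0 and 61 give n6 = 1.

3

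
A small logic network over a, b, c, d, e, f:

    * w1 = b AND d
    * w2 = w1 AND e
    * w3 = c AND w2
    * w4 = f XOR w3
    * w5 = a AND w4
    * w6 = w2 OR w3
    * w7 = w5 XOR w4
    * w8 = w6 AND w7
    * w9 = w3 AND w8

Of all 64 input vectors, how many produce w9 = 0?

w9 = w3 AND w8 must be 0, so at least one of w3, w8 is 0.
Enumerating the 64 input combinations, 63 give w9 = 0 and 1 give w9 = 1.

63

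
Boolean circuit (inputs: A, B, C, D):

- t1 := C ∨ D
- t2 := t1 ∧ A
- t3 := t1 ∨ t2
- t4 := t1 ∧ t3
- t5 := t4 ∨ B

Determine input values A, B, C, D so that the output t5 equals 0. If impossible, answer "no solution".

Check with A=0 B=0 C=0 D=0:
t1 = C ∨ D = 0 ∨ 0 = 0
t2 = t1 ∧ A = 0 ∧ 0 = 0
t3 = t1 ∨ t2 = 0 ∨ 0 = 0
t4 = t1 ∧ t3 = 0 ∧ 0 = 0
t5 = t4 ∨ B = 0 ∨ 0 = 0
So t5 = 0 as required.

A=0 B=0 C=0 D=0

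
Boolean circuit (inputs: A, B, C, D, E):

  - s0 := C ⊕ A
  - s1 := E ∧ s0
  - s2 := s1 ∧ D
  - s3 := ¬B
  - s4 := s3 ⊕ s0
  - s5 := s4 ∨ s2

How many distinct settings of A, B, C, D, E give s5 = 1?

18

s5 = s4 ∨ s2 must be 1, so at least one of s4, s2 is 1.
Enumerating the 32 input combinations, 18 give s5 = 1 and 14 give s5 = 0.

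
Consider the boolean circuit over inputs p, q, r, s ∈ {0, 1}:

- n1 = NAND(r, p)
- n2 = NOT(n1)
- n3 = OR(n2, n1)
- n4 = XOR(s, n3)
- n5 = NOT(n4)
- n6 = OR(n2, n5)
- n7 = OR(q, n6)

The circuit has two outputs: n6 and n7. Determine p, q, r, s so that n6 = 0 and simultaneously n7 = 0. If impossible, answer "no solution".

Check with p=1 q=0 r=0 s=0:
n1 = NAND(r, p) = NAND(0, 1) = 1
n2 = NOT(n1) = NOT 1 = 0
n3 = OR(n2, n1) = OR(0, 1) = 1
n4 = XOR(s, n3) = XOR(0, 1) = 1
n5 = NOT(n4) = NOT 1 = 0
n6 = OR(n2, n5) = OR(0, 0) = 0
n7 = OR(q, n6) = OR(0, 0) = 0
So n6 = 0 and n7 = 0.

p=1 q=0 r=0 s=0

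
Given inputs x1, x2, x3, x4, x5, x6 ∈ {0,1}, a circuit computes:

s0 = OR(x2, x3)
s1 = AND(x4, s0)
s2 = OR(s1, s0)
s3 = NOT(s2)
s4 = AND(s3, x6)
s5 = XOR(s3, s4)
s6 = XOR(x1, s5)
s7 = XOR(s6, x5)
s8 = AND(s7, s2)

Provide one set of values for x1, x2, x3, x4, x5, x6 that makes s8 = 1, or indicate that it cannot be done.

x1=1, x2=0, x3=1, x4=1, x5=0, x6=1

s8 = AND(s7, s2) must be 1, so both s7 = 1 and s2 = 1.
Check with x1=1, x2=0, x3=1, x4=1, x5=0, x6=1:
s0 = OR(x2, x3) = OR(0, 1) = 1
s1 = AND(x4, s0) = AND(1, 1) = 1
s2 = OR(s1, s0) = OR(1, 1) = 1
s3 = NOT(s2) = NOT 1 = 0
s4 = AND(s3, x6) = AND(0, 1) = 0
s5 = XOR(s3, s4) = XOR(0, 0) = 0
s6 = XOR(x1, s5) = XOR(1, 0) = 1
s7 = XOR(s6, x5) = XOR(1, 0) = 1
s8 = AND(s7, s2) = AND(1, 1) = 1
So s8 = 1 as required.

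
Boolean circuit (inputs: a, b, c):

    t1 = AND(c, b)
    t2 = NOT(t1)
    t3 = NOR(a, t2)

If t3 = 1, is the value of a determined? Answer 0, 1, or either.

t3 = NOR(a, t2) must be 1, so both a = 0 and t2 = 0.
t2 = NOT(t1) must be 0, so t1 = 1.
Every assignment with t3 = 1 has a = 0; there are 1 such assignment(s).
  a=0, b=1, c=1

0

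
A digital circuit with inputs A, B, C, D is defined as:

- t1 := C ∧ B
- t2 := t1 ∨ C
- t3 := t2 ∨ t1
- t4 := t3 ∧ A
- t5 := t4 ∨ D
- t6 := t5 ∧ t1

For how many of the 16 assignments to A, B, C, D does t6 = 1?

t6 = t5 ∧ t1 must be 1, so both t5 = 1 and t1 = 1.
t5 = t4 ∨ D must be 1, so at least one of t4, D is 1.
Satisfying assignments:
  A=0, B=1, C=1, D=1
  A=1, B=1, C=1, D=0
  A=1, B=1, C=1, D=1

3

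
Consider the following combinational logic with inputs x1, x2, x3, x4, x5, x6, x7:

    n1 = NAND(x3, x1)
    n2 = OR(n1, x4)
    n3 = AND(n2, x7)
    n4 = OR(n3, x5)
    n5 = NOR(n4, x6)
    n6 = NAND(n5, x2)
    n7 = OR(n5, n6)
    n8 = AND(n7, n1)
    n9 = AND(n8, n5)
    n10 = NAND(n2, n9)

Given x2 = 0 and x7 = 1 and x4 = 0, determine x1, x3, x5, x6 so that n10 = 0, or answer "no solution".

With x2 = 0 and x7 = 1 and x4 = 0 fixed, none of the 16 settings of x1, x3, x5, x6 give n10 = 0.
For example, with x1=0, x3=1, x5=0, x6=0:
n1 = NAND(x3, x1) = NAND(1, 0) = 1
n2 = OR(n1, x4) = OR(1, 0) = 1
n3 = AND(n2, x7) = AND(1, 1) = 1
n4 = OR(n3, x5) = OR(1, 0) = 1
n5 = NOR(n4, x6) = NOR(1, 0) = 0
n6 = NAND(n5, x2) = NAND(0, 0) = 1
n7 = OR(n5, n6) = OR(0, 1) = 1
n8 = AND(n7, n1) = AND(1, 1) = 1
n9 = AND(n8, n5) = AND(1, 0) = 0
n10 = NAND(n2, n9) = NAND(1, 0) = 1
giving n10 = 1 ≠ 0.

no solution exists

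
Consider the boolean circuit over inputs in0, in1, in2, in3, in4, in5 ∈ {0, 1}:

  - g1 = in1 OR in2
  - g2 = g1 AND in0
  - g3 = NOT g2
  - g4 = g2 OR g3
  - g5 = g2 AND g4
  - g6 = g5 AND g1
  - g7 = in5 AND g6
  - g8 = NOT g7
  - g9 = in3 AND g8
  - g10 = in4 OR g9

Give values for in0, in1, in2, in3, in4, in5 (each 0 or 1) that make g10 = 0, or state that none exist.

Check with in0=1, in1=1, in2=1, in3=0, in4=0, in5=1:
g1 = in1 OR in2 = 1 OR 1 = 1
g2 = g1 AND in0 = 1 AND 1 = 1
g3 = NOT g2 = NOT 1 = 0
g4 = g2 OR g3 = 1 OR 0 = 1
g5 = g2 AND g4 = 1 AND 1 = 1
g6 = g5 AND g1 = 1 AND 1 = 1
g7 = in5 AND g6 = 1 AND 1 = 1
g8 = NOT g7 = NOT 1 = 0
g9 = in3 AND g8 = 0 AND 0 = 0
g10 = in4 OR g9 = 0 OR 0 = 0
So g10 = 0 as required.

in0=1, in1=1, in2=1, in3=0, in4=0, in5=1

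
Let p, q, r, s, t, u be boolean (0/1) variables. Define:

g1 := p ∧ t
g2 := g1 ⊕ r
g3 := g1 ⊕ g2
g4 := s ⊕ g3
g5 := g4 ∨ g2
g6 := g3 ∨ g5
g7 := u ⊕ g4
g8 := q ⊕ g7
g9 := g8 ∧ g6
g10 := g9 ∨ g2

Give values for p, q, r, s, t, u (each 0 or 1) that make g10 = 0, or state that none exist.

p=0 q=0 r=0 s=1 t=1 u=1

Check with p=0 q=0 r=0 s=1 t=1 u=1:
g1 = p ∧ t = 0 ∧ 1 = 0
g2 = g1 ⊕ r = 0 ⊕ 0 = 0
g3 = g1 ⊕ g2 = 0 ⊕ 0 = 0
g4 = s ⊕ g3 = 1 ⊕ 0 = 1
g5 = g4 ∨ g2 = 1 ∨ 0 = 1
g6 = g3 ∨ g5 = 0 ∨ 1 = 1
g7 = u ⊕ g4 = 1 ⊕ 1 = 0
g8 = q ⊕ g7 = 0 ⊕ 0 = 0
g9 = g8 ∧ g6 = 0 ∧ 1 = 0
g10 = g9 ∨ g2 = 0 ∨ 0 = 0
So g10 = 0 as required.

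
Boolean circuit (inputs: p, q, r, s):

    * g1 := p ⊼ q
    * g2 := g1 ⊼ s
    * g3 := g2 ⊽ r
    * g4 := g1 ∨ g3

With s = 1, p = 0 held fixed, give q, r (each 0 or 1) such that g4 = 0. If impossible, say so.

With s = 1, p = 0 fixed, none of the 4 settings of q, r give g4 = 0.
For example, with q=0, r=0:
g1 = p ⊼ q = 0 ⊼ 0 = 1
g2 = g1 ⊼ s = 1 ⊼ 1 = 0
g3 = g2 ⊽ r = 0 ⊽ 0 = 1
g4 = g1 ∨ g3 = 1 ∨ 1 = 1
giving g4 = 1 ≠ 0.

no solution exists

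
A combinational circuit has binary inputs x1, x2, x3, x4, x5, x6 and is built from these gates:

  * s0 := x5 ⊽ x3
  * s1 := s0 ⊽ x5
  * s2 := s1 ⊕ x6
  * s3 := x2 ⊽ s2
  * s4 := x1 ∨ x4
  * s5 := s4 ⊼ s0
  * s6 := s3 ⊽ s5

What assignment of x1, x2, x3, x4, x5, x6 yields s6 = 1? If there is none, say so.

s6 = s3 ⊽ s5 must be 1, so both s3 = 0 and s5 = 0.
Check with x1=1 x2=1 x3=0 x4=0 x5=0 x6=0:
s0 = x5 ⊽ x3 = 0 ⊽ 0 = 1
s1 = s0 ⊽ x5 = 1 ⊽ 0 = 0
s2 = s1 ⊕ x6 = 0 ⊕ 0 = 0
s3 = x2 ⊽ s2 = 1 ⊽ 0 = 0
s4 = x1 ∨ x4 = 1 ∨ 0 = 1
s5 = s4 ⊼ s0 = 1 ⊼ 1 = 0
s6 = s3 ⊽ s5 = 0 ⊽ 0 = 1
So s6 = 1 as required.

x1=1 x2=1 x3=0 x4=0 x5=0 x6=0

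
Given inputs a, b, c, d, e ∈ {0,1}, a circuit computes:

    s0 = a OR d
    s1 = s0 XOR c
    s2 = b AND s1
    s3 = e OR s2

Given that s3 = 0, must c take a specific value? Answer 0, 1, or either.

either

Both values of c occur among assignments with s3 = 0:
  c=0: a=0, b=0, c=0, d=0, e=0
  c=1: a=0, b=0, c=1, d=0, e=0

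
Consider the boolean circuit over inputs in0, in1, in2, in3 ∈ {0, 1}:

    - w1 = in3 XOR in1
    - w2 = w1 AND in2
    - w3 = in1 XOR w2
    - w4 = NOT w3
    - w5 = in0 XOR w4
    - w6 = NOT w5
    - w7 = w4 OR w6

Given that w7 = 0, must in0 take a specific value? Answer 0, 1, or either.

1

w7 = w4 OR w6 must be 0, so both w4 = 0 and w6 = 0.
w4 = NOT w3 must be 0, so w3 = 1.
w6 = NOT w5 must be 0, so w5 = 1.
Every assignment with w7 = 0 has in0 = 1; there are 4 such assignment(s).
  in0=1, in1=0, in2=1, in3=1
  in0=1, in1=1, in2=0, in3=0
  in0=1, in1=1, in2=0, in3=1
  in0=1, in1=1, in2=1, in3=1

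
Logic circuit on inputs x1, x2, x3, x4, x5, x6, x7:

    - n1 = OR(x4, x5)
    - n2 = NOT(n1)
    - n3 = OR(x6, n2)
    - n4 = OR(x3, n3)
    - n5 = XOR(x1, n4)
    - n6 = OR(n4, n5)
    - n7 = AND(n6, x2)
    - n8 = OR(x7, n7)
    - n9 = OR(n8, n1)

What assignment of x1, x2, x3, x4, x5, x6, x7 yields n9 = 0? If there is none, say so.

x1=0, x2=0, x3=0, x4=0, x5=0, x6=0, x7=0

Check with x1=0, x2=0, x3=0, x4=0, x5=0, x6=0, x7=0:
n1 = OR(x4, x5) = OR(0, 0) = 0
n2 = NOT(n1) = NOT 0 = 1
n3 = OR(x6, n2) = OR(0, 1) = 1
n4 = OR(x3, n3) = OR(0, 1) = 1
n5 = XOR(x1, n4) = XOR(0, 1) = 1
n6 = OR(n4, n5) = OR(1, 1) = 1
n7 = AND(n6, x2) = AND(1, 0) = 0
n8 = OR(x7, n7) = OR(0, 0) = 0
n9 = OR(n8, n1) = OR(0, 0) = 0
So n9 = 0 as required.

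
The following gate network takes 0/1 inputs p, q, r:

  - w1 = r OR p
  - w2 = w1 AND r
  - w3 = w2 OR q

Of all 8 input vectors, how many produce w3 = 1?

6

w3 = w2 OR q must be 1, so at least one of w2, q is 1.
Enumerating the 8 input combinations, 6 give w3 = 1 and 2 give w3 = 0.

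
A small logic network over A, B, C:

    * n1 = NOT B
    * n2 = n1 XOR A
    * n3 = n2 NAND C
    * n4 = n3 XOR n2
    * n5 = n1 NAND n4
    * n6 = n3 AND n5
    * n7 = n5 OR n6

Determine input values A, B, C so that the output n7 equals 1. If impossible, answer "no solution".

A=1, B=1, C=0

Check with A=1, B=1, C=0:
n1 = NOT B = NOT 1 = 0
n2 = n1 XOR A = 0 XOR 1 = 1
n3 = n2 NAND C = 1 NAND 0 = 1
n4 = n3 XOR n2 = 1 XOR 1 = 0
n5 = n1 NAND n4 = 0 NAND 0 = 1
n6 = n3 AND n5 = 1 AND 1 = 1
n7 = n5 OR n6 = 1 OR 1 = 1
So n7 = 1 as required.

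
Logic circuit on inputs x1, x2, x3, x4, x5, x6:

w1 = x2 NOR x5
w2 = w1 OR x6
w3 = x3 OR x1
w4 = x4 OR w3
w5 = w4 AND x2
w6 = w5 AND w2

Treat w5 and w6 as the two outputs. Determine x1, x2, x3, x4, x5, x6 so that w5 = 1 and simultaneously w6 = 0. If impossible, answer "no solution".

Check with x1=0, x2=1, x3=0, x4=1, x5=1, x6=0:
w1 = x2 NOR x5 = 1 NOR 1 = 0
w2 = w1 OR x6 = 0 OR 0 = 0
w3 = x3 OR x1 = 0 OR 0 = 0
w4 = x4 OR w3 = 1 OR 0 = 1
w5 = w4 AND x2 = 1 AND 1 = 1
w6 = w5 AND w2 = 1 AND 0 = 0
So w5 = 1 and w6 = 0.

x1=0, x2=1, x3=0, x4=1, x5=1, x6=0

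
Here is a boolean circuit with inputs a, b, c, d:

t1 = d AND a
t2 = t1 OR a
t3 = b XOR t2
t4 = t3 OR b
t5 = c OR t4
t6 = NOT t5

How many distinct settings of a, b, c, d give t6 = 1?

t6 = NOT t5 must be 1, so t5 = 0.
Satisfying assignments:
  a=0, b=0, c=0, d=0
  a=0, b=0, c=0, d=1

2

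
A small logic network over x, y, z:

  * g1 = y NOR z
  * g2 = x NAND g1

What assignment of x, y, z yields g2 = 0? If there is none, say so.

Check with x=1 y=0 z=0:
g1 = y NOR z = 0 NOR 0 = 1
g2 = x NAND g1 = 1 NAND 1 = 0
So g2 = 0 as required.

x=1 y=0 z=0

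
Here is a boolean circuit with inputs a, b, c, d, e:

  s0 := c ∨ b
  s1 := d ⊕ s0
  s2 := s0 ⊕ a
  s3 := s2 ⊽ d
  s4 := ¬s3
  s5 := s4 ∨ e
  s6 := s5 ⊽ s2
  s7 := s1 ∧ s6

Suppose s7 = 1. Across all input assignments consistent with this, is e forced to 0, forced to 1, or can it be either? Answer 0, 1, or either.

s7 = s1 ∧ s6 must be 1, so both s1 = 1 and s6 = 1.
s1 = d ⊕ s0 must be 1, so d and s0 differ.
s6 = s5 ⊽ s2 must be 1, so both s5 = 0 and s2 = 0.
Every assignment with s7 = 1 has e = 0; there are 3 such assignment(s).
  a=1, b=0, c=1, d=0, e=0
  a=1, b=1, c=0, d=0, e=0
  a=1, b=1, c=1, d=0, e=0

0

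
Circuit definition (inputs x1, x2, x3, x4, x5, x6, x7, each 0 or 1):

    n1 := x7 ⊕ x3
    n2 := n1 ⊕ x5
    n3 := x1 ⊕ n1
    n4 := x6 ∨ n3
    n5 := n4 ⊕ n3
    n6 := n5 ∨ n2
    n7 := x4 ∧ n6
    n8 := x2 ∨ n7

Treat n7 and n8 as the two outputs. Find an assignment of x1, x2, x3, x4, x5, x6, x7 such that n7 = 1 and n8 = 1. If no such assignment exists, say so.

x1=1, x2=0, x3=1, x4=1, x5=0, x6=1, x7=0

Check with x1=1, x2=0, x3=1, x4=1, x5=0, x6=1, x7=0:
n1 = x7 ⊕ x3 = 0 ⊕ 1 = 1
n2 = n1 ⊕ x5 = 1 ⊕ 0 = 1
n3 = x1 ⊕ n1 = 1 ⊕ 1 = 0
n4 = x6 ∨ n3 = 1 ∨ 0 = 1
n5 = n4 ⊕ n3 = 1 ⊕ 0 = 1
n6 = n5 ∨ n2 = 1 ∨ 1 = 1
n7 = x4 ∧ n6 = 1 ∧ 1 = 1
n8 = x2 ∨ n7 = 0 ∨ 1 = 1
So n7 = 1 and n8 = 1.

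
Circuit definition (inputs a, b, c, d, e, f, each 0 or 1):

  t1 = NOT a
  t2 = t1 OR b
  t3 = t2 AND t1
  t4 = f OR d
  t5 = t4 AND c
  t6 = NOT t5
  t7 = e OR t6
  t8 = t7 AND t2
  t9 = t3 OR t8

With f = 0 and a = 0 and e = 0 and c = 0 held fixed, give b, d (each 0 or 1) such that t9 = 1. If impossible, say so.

Check with f = 0 and a = 0 and e = 0 and c = 0 and b=1, d=1:
t1 = NOT a = NOT 0 = 1
t2 = t1 OR b = 1 OR 1 = 1
t3 = t2 AND t1 = 1 AND 1 = 1
t4 = f OR d = 0 OR 1 = 1
t5 = t4 AND c = 1 AND 0 = 0
t6 = NOT t5 = NOT 0 = 1
t7 = e OR t6 = 0 OR 1 = 1
t8 = t7 AND t2 = 1 AND 1 = 1
t9 = t3 OR t8 = 1 OR 1 = 1
So t9 = 1.

b=1, d=1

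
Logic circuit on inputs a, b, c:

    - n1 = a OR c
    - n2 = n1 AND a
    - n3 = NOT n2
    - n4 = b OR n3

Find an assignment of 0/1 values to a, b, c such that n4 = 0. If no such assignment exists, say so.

a=1, b=0, c=1

n4 = b OR n3 must be 0, so both b = 0 and n3 = 0.
n3 = NOT n2 must be 0, so n2 = 1.
Check with a=1, b=0, c=1:
n1 = a OR c = 1 OR 1 = 1
n2 = n1 AND a = 1 AND 1 = 1
n3 = NOT n2 = NOT 1 = 0
n4 = b OR n3 = 0 OR 0 = 0
So n4 = 0 as required.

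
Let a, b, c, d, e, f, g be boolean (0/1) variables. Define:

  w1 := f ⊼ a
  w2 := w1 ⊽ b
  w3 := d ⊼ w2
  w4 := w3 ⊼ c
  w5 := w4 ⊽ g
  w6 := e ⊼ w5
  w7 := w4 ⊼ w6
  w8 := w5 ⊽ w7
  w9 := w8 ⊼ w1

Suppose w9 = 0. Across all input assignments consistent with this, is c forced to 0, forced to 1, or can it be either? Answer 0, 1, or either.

w9 = w8 ⊼ w1 must be 0, so both w8 = 1 and w1 = 1.
Every assignment with w9 = 0 has c = 0; there are 48 such assignment(s).

0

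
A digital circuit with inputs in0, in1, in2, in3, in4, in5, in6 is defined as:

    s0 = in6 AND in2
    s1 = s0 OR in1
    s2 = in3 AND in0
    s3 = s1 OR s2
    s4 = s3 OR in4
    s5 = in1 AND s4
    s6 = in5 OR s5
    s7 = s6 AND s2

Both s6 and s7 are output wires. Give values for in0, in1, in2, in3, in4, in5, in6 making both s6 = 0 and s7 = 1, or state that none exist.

Across all 128 input combinations, none give both s6 = 0 and s7 = 1.

no solution exists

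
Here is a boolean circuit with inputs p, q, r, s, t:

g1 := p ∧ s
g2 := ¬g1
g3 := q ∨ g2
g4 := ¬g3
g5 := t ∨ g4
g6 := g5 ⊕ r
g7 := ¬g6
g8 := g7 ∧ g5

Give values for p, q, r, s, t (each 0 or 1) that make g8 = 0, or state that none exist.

g8 = g7 ∧ g5 must be 0, so at least one of g7, g5 is 0.
Check with p=1 q=1 r=0 s=1 t=0:
g1 = p ∧ s = 1 ∧ 1 = 1
g2 = ¬g1 = ¬1 = 0
g3 = q ∨ g2 = 1 ∨ 0 = 1
g4 = ¬g3 = ¬1 = 0
g5 = t ∨ g4 = 0 ∨ 0 = 0
g6 = g5 ⊕ r = 0 ⊕ 0 = 0
g7 = ¬g6 = ¬0 = 1
g8 = g7 ∧ g5 = 1 ∧ 0 = 0
So g8 = 0 as required.

p=1 q=1 r=0 s=1 t=0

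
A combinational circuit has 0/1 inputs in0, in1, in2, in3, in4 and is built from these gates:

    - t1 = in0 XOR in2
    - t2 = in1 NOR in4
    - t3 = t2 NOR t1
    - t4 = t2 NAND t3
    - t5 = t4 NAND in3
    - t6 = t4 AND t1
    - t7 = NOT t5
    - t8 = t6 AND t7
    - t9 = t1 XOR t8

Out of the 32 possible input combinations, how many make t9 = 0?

24

t9 = t1 XOR t8 must be 0, so t1 and t8 are equal.
Enumerating the 32 input combinations, 24 give t9 = 0 and 8 give t9 = 1.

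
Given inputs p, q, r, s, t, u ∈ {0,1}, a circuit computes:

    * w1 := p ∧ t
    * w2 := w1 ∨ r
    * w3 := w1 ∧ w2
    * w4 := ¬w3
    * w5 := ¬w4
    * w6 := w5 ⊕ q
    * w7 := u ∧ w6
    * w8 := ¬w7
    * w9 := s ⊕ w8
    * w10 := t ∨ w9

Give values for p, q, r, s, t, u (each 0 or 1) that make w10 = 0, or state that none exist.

p=0, q=1, r=0, s=1, t=0, u=0

w10 = t ∨ w9 must be 0, so both t = 0 and w9 = 0.
Check with p=0, q=1, r=0, s=1, t=0, u=0:
w1 = p ∧ t = 0 ∧ 0 = 0
w2 = w1 ∨ r = 0 ∨ 0 = 0
w3 = w1 ∧ w2 = 0 ∧ 0 = 0
w4 = ¬w3 = ¬0 = 1
w5 = ¬w4 = ¬1 = 0
w6 = w5 ⊕ q = 0 ⊕ 1 = 1
w7 = u ∧ w6 = 0 ∧ 1 = 0
w8 = ¬w7 = ¬0 = 1
w9 = s ⊕ w8 = 1 ⊕ 1 = 0
w10 = t ∨ w9 = 0 ∨ 0 = 0
So w10 = 0 as required.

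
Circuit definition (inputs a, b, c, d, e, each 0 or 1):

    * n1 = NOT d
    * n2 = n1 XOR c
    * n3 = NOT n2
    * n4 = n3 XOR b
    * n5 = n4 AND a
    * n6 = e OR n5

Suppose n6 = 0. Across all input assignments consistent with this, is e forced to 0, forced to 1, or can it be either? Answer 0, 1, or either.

0

n6 = e OR n5 must be 0, so both e = 0 and n5 = 0.
n5 = n4 AND a must be 0, so at least one of n4, a is 0.
Every assignment with n6 = 0 has e = 0; there are 12 such assignment(s).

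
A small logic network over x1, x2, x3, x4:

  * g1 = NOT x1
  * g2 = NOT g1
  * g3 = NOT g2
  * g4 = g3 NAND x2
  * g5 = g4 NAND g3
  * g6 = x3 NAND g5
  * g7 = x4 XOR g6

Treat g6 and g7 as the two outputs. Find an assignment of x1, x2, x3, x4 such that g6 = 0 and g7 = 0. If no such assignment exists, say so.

Check with x1=0 x2=1 x3=1 x4=0:
g1 = NOT x1 = NOT 0 = 1
g2 = NOT g1 = NOT 1 = 0
g3 = NOT g2 = NOT 0 = 1
g4 = g3 NAND x2 = 1 NAND 1 = 0
g5 = g4 NAND g3 = 0 NAND 1 = 1
g6 = x3 NAND g5 = 1 NAND 1 = 0
g7 = x4 XOR g6 = 0 XOR 0 = 0
So g6 = 0 and g7 = 0.

x1=0 x2=1 x3=1 x4=0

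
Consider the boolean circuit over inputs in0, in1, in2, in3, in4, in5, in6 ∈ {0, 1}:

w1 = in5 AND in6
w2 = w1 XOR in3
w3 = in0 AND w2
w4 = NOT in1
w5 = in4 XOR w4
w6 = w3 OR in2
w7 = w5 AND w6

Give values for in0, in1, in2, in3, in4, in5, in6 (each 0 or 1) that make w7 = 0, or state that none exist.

in0=0 in1=1 in2=0 in3=0 in4=1 in5=0 in6=0

Check with in0=0 in1=1 in2=0 in3=0 in4=1 in5=0 in6=0:
w1 = in5 AND in6 = 0 AND 0 = 0
w2 = w1 XOR in3 = 0 XOR 0 = 0
w3 = in0 AND w2 = 0 AND 0 = 0
w4 = NOT in1 = NOT 1 = 0
w5 = in4 XOR w4 = 1 XOR 0 = 1
w6 = w3 OR in2 = 0 OR 0 = 0
w7 = w5 AND w6 = 1 AND 0 = 0
So w7 = 0 as required.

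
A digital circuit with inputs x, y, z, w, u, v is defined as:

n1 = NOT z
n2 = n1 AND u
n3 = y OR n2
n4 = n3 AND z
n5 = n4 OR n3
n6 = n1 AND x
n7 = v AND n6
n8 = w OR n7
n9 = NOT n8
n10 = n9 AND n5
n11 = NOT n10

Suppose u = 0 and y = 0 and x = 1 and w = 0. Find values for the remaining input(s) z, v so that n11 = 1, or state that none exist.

Check with u = 0 and y = 0 and x = 1 and w = 0 and z=1, v=0:
n1 = NOT z = NOT 1 = 0
n2 = n1 AND u = 0 AND 0 = 0
n3 = y OR n2 = 0 OR 0 = 0
n4 = n3 AND z = 0 AND 1 = 0
n5 = n4 OR n3 = 0 OR 0 = 0
n6 = n1 AND x = 0 AND 1 = 0
n7 = v AND n6 = 0 AND 0 = 0
n8 = w OR n7 = 0 OR 0 = 0
n9 = NOT n8 = NOT 0 = 1
n10 = n9 AND n5 = 1 AND 0 = 0
n11 = NOT n10 = NOT 0 = 1
So n11 = 1.

z=1 v=0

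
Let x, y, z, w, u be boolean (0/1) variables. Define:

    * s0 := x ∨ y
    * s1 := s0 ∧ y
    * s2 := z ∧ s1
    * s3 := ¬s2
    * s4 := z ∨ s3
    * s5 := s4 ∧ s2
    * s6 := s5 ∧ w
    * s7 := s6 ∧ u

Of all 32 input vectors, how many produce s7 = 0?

s7 = s6 ∧ u must be 0, so at least one of s6, u is 0.
Enumerating the 32 input combinations, 30 give s7 = 0 and 2 give s7 = 1.

30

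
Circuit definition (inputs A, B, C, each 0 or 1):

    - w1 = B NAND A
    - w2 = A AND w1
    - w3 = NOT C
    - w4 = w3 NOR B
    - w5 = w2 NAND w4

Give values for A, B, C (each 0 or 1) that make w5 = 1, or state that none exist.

w5 = w2 NAND w4 must be 1, so at least one of w2, w4 is 0.
Check with A=0, B=1, C=0:
w1 = B NAND A = 1 NAND 0 = 1
w2 = A AND w1 = 0 AND 1 = 0
w3 = NOT C = NOT 0 = 1
w4 = w3 NOR B = 1 NOR 1 = 0
w5 = w2 NAND w4 = 0 NAND 0 = 1
So w5 = 1 as required.

A=0, B=1, C=0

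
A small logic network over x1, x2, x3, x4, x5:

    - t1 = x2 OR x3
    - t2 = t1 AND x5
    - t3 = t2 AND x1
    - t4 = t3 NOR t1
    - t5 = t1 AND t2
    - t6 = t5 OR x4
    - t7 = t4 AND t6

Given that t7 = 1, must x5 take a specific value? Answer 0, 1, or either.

Both values of x5 occur among assignments with t7 = 1:
  x5=0: x1=0, x2=0, x3=0, x4=1, x5=0
  x5=1: x1=0, x2=0, x3=0, x4=1, x5=1

either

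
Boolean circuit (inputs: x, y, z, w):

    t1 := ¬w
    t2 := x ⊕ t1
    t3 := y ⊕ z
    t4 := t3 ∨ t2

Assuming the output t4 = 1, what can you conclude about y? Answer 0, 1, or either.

either

Both values of y occur among assignments with t4 = 1:
  y=0: x=0, y=0, z=0, w=0
  y=1: x=0, y=1, z=0, w=0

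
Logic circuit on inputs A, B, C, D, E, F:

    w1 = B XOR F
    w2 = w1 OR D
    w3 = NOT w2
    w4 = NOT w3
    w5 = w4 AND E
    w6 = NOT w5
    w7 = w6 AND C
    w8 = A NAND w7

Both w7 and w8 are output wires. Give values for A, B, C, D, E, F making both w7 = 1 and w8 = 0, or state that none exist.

A=1, B=0, C=1, D=0, E=0, F=1

Check with A=1, B=0, C=1, D=0, E=0, F=1:
w1 = B XOR F = 0 XOR 1 = 1
w2 = w1 OR D = 1 OR 0 = 1
w3 = NOT w2 = NOT 1 = 0
w4 = NOT w3 = NOT 0 = 1
w5 = w4 AND E = 1 AND 0 = 0
w6 = NOT w5 = NOT 0 = 1
w7 = w6 AND C = 1 AND 1 = 1
w8 = A NAND w7 = 1 NAND 1 = 0
So w7 = 1 and w8 = 0.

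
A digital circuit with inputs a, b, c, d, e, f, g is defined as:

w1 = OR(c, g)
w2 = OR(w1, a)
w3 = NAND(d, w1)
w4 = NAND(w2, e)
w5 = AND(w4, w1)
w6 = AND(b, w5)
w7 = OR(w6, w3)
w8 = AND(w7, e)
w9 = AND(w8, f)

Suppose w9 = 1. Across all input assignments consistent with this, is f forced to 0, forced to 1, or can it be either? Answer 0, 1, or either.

1

w9 = AND(w8, f) must be 1, so both w8 = 1 and f = 1.
Every assignment with w9 = 1 has f = 1; there are 20 such assignment(s).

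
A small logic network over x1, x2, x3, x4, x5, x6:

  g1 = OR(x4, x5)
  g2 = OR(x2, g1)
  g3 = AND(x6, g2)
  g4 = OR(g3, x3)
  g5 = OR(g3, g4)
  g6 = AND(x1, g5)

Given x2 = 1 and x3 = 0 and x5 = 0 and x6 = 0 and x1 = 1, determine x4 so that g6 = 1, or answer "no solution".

no solution exists

With x2 = 1 and x3 = 0 and x5 = 0 and x6 = 0 and x1 = 1 fixed, none of the 2 settings of x4 give g6 = 1.
For example, with x4=1:
g1 = OR(x4, x5) = OR(1, 0) = 1
g2 = OR(x2, g1) = OR(1, 1) = 1
g3 = AND(x6, g2) = AND(0, 1) = 0
g4 = OR(g3, x3) = OR(0, 0) = 0
g5 = OR(g3, g4) = OR(0, 0) = 0
g6 = AND(x1, g5) = AND(1, 0) = 0
giving g6 = 0 ≠ 1.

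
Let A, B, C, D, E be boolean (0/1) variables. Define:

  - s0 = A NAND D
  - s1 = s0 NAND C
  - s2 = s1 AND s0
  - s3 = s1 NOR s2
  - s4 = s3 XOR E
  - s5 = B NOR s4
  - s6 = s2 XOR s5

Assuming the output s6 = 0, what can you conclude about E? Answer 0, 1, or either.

either

Both values of E occur among assignments with s6 = 0:
  E=0: A=0, B=0, C=0, D=0, E=0
  E=1: A=0, B=1, C=1, D=0, E=1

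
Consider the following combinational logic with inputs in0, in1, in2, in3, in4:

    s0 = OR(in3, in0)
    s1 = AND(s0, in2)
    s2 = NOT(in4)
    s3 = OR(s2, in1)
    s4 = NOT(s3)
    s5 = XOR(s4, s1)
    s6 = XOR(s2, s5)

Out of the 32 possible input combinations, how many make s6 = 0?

14

s6 = XOR(s2, s5) must be 0, so s2 and s5 are equal.
Enumerating the 32 input combinations, 14 give s6 = 0 and 18 give s6 = 1.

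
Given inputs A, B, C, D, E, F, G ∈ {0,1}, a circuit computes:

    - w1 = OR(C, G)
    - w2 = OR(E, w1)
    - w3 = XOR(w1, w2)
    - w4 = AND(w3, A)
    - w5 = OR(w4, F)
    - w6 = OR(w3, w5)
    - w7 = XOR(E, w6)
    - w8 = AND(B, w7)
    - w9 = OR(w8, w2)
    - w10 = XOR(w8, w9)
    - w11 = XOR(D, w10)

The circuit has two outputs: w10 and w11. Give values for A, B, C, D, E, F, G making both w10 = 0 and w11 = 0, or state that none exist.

A=0 B=1 C=0 D=0 E=1 F=0 G=1

Check with A=0 B=1 C=0 D=0 E=1 F=0 G=1:
w1 = OR(C, G) = OR(0, 1) = 1
w2 = OR(E, w1) = OR(1, 1) = 1
w3 = XOR(w1, w2) = XOR(1, 1) = 0
w4 = AND(w3, A) = AND(0, 0) = 0
w5 = OR(w4, F) = OR(0, 0) = 0
w6 = OR(w3, w5) = OR(0, 0) = 0
w7 = XOR(E, w6) = XOR(1, 0) = 1
w8 = AND(B, w7) = AND(1, 1) = 1
w9 = OR(w8, w2) = OR(1, 1) = 1
w10 = XOR(w8, w9) = XOR(1, 1) = 0
w11 = XOR(D, w10) = XOR(0, 0) = 0
So w10 = 0 and w11 = 0.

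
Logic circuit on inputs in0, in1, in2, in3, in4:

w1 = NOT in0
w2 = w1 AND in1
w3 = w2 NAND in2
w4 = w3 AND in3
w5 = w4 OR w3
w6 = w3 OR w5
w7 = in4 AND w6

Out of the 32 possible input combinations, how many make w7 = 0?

w7 = in4 AND w6 must be 0, so at least one of in4, w6 is 0.
Enumerating the 32 input combinations, 18 give w7 = 0 and 14 give w7 = 1.

18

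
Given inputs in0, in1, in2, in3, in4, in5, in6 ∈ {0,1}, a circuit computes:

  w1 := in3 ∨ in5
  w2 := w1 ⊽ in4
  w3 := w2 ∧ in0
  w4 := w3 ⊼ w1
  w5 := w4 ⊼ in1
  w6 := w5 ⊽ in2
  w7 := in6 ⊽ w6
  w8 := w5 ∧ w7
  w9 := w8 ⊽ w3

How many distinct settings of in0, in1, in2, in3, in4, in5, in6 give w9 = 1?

90

w9 = w8 ⊽ w3 must be 1, so both w8 = 0 and w3 = 0.
Enumerating the 128 input combinations, 90 give w9 = 1 and 38 give w9 = 0.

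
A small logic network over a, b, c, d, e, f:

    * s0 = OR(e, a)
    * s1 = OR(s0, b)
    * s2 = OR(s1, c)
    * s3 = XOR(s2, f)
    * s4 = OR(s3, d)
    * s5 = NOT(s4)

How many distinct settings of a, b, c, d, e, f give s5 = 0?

s5 = NOT(s4) must be 0, so s4 = 1.
Enumerating the 64 input combinations, 48 give s5 = 0 and 16 give s5 = 1.

48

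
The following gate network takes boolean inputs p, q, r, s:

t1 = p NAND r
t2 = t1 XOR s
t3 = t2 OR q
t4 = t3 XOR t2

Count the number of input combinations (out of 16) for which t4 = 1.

t4 = t3 XOR t2 must be 1, so t3 and t2 differ.
Enumerating the 16 input combinations, 4 give t4 = 1 and 12 give t4 = 0.

4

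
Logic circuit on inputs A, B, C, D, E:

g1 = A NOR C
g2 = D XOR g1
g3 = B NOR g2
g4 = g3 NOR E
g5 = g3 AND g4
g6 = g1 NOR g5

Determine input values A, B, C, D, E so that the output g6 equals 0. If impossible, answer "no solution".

A=0, B=0, C=0, D=1, E=1

Check with A=0, B=0, C=0, D=1, E=1:
g1 = A NOR C = 0 NOR 0 = 1
g2 = D XOR g1 = 1 XOR 1 = 0
g3 = B NOR g2 = 0 NOR 0 = 1
g4 = g3 NOR E = 1 NOR 1 = 0
g5 = g3 AND g4 = 1 AND 0 = 0
g6 = g1 NOR g5 = 1 NOR 0 = 0
So g6 = 0 as required.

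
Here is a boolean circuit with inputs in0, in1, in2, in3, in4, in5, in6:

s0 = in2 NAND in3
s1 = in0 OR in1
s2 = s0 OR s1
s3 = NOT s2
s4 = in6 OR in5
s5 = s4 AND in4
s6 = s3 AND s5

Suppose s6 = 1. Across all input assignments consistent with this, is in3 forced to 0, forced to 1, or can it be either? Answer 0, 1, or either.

s6 = s3 AND s5 must be 1, so both s3 = 1 and s5 = 1.
s3 = NOT s2 must be 1, so s2 = 0.
s5 = s4 AND in4 must be 1, so both s4 = 1 and in4 = 1.
Every assignment with s6 = 1 has in3 = 1; there are 3 such assignment(s).
  in0=0, in1=0, in2=1, in3=1, in4=1, in5=0, in6=1
  in0=0, in1=0, in2=1, in3=1, in4=1, in5=1, in6=0
  in0=0, in1=0, in2=1, in3=1, in4=1, in5=1, in6=1

1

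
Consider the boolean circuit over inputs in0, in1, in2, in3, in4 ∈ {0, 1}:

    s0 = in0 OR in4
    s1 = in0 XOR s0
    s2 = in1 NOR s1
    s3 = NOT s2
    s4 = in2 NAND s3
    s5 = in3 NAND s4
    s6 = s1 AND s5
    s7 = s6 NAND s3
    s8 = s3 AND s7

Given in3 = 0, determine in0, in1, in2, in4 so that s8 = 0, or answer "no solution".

in0=1 in1=0 in2=1 in4=1

s8 = s3 AND s7 must be 0, so at least one of s3, s7 is 0.
Check with in3 = 0 and in0=1, in1=0, in2=1, in4=1:
s0 = in0 OR in4 = 1 OR 1 = 1
s1 = in0 XOR s0 = 1 XOR 1 = 0
s2 = in1 NOR s1 = 0 NOR 0 = 1
s3 = NOT s2 = NOT 1 = 0
s4 = in2 NAND s3 = 1 NAND 0 = 1
s5 = in3 NAND s4 = 0 NAND 1 = 1
s6 = s1 AND s5 = 0 AND 1 = 0
s7 = s6 NAND s3 = 0 NAND 0 = 1
s8 = s3 AND s7 = 0 AND 1 = 0
So s8 = 0.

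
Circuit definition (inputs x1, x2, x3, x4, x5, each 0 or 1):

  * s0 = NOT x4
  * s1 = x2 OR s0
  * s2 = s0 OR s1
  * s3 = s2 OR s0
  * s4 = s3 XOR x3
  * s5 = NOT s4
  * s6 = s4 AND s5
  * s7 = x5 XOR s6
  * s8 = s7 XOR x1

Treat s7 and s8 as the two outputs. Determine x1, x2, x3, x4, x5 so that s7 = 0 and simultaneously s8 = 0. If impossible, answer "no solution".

Check with x1=0, x2=1, x3=0, x4=0, x5=0:
s0 = NOT x4 = NOT 0 = 1
s1 = x2 OR s0 = 1 OR 1 = 1
s2 = s0 OR s1 = 1 OR 1 = 1
s3 = s2 OR s0 = 1 OR 1 = 1
s4 = s3 XOR x3 = 1 XOR 0 = 1
s5 = NOT s4 = NOT 1 = 0
s6 = s4 AND s5 = 1 AND 0 = 0
s7 = x5 XOR s6 = 0 XOR 0 = 0
s8 = s7 XOR x1 = 0 XOR 0 = 0
So s7 = 0 and s8 = 0.

x1=0, x2=1, x3=0, x4=0, x5=0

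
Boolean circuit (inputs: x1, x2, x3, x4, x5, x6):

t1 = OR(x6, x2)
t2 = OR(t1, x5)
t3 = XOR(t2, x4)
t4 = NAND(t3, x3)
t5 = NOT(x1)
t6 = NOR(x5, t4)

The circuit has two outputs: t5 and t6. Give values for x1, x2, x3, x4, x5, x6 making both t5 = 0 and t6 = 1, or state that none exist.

Check with x1=1, x2=1, x3=1, x4=0, x5=0, x6=0:
t1 = OR(x6, x2) = OR(0, 1) = 1
t2 = OR(t1, x5) = OR(1, 0) = 1
t3 = XOR(t2, x4) = XOR(1, 0) = 1
t4 = NAND(t3, x3) = NAND(1, 1) = 0
t5 = NOT(x1) = NOT 1 = 0
t6 = NOR(x5, t4) = NOR(0, 0) = 1
So t5 = 0 and t6 = 1.

x1=1, x2=1, x3=1, x4=0, x5=0, x6=0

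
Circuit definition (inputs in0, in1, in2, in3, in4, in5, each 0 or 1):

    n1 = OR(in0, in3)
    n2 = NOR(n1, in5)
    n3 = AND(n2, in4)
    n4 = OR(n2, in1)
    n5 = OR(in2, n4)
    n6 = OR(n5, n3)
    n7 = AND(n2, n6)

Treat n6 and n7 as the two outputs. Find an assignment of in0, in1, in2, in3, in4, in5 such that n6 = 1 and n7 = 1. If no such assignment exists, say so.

Check with in0=0, in1=0, in2=0, in3=0, in4=1, in5=0:
n1 = OR(in0, in3) = OR(0, 0) = 0
n2 = NOR(n1, in5) = NOR(0, 0) = 1
n3 = AND(n2, in4) = AND(1, 1) = 1
n4 = OR(n2, in1) = OR(1, 0) = 1
n5 = OR(in2, n4) = OR(0, 1) = 1
n6 = OR(n5, n3) = OR(1, 1) = 1
n7 = AND(n2, n6) = AND(1, 1) = 1
So n6 = 1 and n7 = 1.

in0=0, in1=0, in2=0, in3=0, in4=1, in5=0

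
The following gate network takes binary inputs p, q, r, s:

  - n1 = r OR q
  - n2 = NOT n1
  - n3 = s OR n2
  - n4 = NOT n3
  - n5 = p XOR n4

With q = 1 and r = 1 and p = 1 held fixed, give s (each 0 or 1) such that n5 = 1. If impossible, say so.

n5 = p XOR n4 must be 1, so p and n4 differ.
Check with q = 1 and r = 1 and p = 1 and s=1:
n1 = r OR q = 1 OR 1 = 1
n2 = NOT n1 = NOT 1 = 0
n3 = s OR n2 = 1 OR 0 = 1
n4 = NOT n3 = NOT 1 = 0
n5 = p XOR n4 = 1 XOR 0 = 1
So n5 = 1.

s=1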